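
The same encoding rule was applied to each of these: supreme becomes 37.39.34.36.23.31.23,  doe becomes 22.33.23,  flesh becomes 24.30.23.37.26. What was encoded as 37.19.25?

sag

s is letter #19 and maps to 37: an offset of 18. Each letter is replaced by its alphabet position (a=1..z=26) + 18.
Undoing it on 37.19.25: 37→(37−18)÷1=19=s, 19→(19−18)÷1=1=a, 25→(25−18)÷1=7=g.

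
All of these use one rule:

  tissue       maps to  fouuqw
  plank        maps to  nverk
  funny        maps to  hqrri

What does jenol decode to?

rapid

t(19)→f(5) and i(8)→o(14) fit y≡11x+4 (mod 26); the inverse of 11 mod 26 is 19. This is an affine cipher: with a=0,…,z=25, each position x becomes (11x+4) mod 26.
Reversing it on jenol: j(9)→19·(9−4)≡17=r; e(4)→19·(4−4)≡0=a; n(13)→19·(13−4)≡15=p; o(14)→19·(14−4)≡8=i; l(11)→19·(11−4)≡3=d (all mod 26).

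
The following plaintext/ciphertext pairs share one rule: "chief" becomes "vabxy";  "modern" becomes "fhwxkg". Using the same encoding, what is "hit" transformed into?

abm

Compare letters: c→v is +19, h→a is +19, i→b is +19 — a constant shift. This is a Caesar cipher with shift 19.
Applying it to hit: h+19=a, i+19=b, t+19=m.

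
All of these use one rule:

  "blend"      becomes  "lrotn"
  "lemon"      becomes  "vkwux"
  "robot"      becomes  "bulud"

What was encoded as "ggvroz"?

Shifts by position in blend: pos 0: b→l (+10), pos 1: l→r (+6), pos 2: e→o (+10), pos 3: n→t (+6) — repeating every 2. The shifts repeat in a cycle of length 2: positions 0,1,… shift by +10, +6, then the pattern repeats.
Decoding ggvroz: g−10=w, g−6=a, v−10=l, r−6=l, o−10=e, z−6=t.

wallet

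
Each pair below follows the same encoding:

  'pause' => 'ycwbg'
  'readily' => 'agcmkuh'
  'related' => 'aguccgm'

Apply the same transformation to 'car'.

The shift depends on letter class: consonant p→y is +9, but vowel a→c is +2. Vowels shift forward by 2 and consonants shift forward by 9.
For car: c(cons)+9=l, a(vowel)+2=c, r(cons)+9=a.

lca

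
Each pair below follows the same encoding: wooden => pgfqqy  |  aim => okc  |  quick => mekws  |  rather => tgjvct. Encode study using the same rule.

afwvu

The output letters match the input read backwards, each shifted +2: wooden reversed is nedoow. Read the word backwards and shift each letter +2.
Applying it to study: reverse → yduts; then shift: y+2=a, d+2=f, u+2=w, t+2=v, s+2=u.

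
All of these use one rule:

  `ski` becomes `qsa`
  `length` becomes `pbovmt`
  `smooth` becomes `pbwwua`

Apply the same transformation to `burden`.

The output letters match the input read backwards, each shifted +8: ski reversed is iks. Read the word backwards and shift each letter +8.
On burden: reverse → nedrub; then shift: n+8=v, e+8=m, d+8=l, r+8=z, u+8=c, b+8=j.

vmlzcj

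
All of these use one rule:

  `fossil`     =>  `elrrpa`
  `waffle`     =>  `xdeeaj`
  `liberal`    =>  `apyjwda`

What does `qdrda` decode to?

nasal

f(5)→e(4) and o(14)→l(11) fit y≡21x+3 (mod 26); the inverse of 21 mod 26 is 5. This is an affine cipher: with a=0,…,z=25, each position x becomes (21x+3) mod 26.
Decoding qdrda: q(16)→5·(16−3)≡13=n; d(3)→5·(3−3)≡0=a; r(17)→5·(17−3)≡18=s; d(3)→5·(3−3)≡0=a; a(0)→5·(0−3)≡11=l (all mod 26).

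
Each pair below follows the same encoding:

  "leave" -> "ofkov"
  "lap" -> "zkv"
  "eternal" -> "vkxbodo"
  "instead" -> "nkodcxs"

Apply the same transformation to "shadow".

gynkrc

The output letters match the input read backwards, each shifted +10: leave reversed is evael. Read the word backwards and shift each letter +10.
Applying it to shadow: reverse → wodahs; then shift: w+10=g, o+10=y, d+10=n, a+10=k, h+10=r, s+10=c.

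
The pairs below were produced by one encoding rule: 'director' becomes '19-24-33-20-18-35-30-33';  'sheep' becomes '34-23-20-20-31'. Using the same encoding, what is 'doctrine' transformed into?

The number is (letter's place in the alphabet, a=1) + 15.
On doctrine: d=4→19, o=15→30, c=3→18, t=20→35, r=18→33, i=9→24, n=14→29, e=5→20.

19-30-18-35-33-24-29-20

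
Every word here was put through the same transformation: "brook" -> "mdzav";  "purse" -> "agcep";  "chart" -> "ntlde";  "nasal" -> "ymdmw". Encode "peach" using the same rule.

Shifts by position in brook: pos 0: b→m (+11), pos 1: r→d (+12), pos 2: o→z (+11), pos 3: o→a (+12) — repeating every 2. A repeating key of period 2 is used — shifts +11, +12 over and over.
On peach: p+11=a, e+12=q, a+11=l, c+12=o, h+11=s.

aqlos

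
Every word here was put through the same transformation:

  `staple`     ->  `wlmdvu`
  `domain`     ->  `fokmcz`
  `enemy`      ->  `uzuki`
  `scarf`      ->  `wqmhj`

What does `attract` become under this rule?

mllhmql

Treating letters as 0–25, the rule is x ↦ 15x + 12 (mod 26).
Applying it to attract: a(0)→15·0+12≡12=m; t(19)→15·19+12≡11=l; t(19)→15·19+12≡11=l; r(17)→15·17+12≡7=h; a(0)→15·0+12≡12=m; c(2)→15·2+12≡16=q; t(19)→15·19+12≡11=l (all mod 26).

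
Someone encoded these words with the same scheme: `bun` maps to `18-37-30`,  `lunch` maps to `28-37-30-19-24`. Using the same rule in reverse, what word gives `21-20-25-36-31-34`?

editor

b is letter #2 and maps to 18: an offset of 16. The number is (letter's place in the alphabet, a=1) + 16.
Undoing it on 21-20-25-36-31-34: 21→(21−16)÷1=5=e, 20→(20−16)÷1=4=d, 25→(25−16)÷1=9=i, 36→(36−16)÷1=20=t, 31→(31−16)÷1=15=o, 34→(34−16)÷1=18=r.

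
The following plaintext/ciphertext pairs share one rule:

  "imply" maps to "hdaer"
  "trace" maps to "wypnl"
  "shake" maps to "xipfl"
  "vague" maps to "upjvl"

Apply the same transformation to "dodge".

i(8)→h(7) and m(12)→d(3) fit y≡25x+15 (mod 26); the inverse of 25 mod 26 is 25. This is an affine cipher: with a=0,…,z=25, each position x becomes (25x+15) mod 26.
On dodge: d(3)→25·3+15≡12=m; o(14)→25·14+15≡1=b; d(3)→25·3+15≡12=m; g(6)→25·6+15≡9=j; e(4)→25·4+15≡11=l (all mod 26).

mbmjl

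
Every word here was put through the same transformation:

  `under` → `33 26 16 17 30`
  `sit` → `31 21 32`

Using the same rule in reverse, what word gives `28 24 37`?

ply

The number is (letter's place in the alphabet, a=1) + 12.
Decoding 28 24 37: 28→(28−12)÷1=16=p, 24→(24−12)÷1=12=l, 37→(37−12)÷1=25=y.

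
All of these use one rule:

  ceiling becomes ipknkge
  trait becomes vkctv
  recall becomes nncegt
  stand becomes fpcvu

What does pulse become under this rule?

gunwr

The output letters match the input read backwards, each shifted +2: ceiling reversed is gniliec. The word is reversed, then every letter is shifted forward by 2.
For pulse: reverse → eslup; then shift: e+2=g, s+2=u, l+2=n, u+2=w, p+2=r.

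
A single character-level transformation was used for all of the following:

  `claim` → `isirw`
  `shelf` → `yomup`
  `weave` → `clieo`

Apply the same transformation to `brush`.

The shift increases by 1 at each position, starting from +6: 6, 7, 8, ….
Applying it to brush: b+6=h, r+7=y, u+8=c, s+9=b, h+10=r.

hycbr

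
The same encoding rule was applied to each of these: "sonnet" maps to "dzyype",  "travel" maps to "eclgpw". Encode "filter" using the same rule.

qtwepc

This is a Caesar cipher with shift 11.
Applying it to filter: f+11=q, i+11=t, l+11=w, t+11=e, e+11=p, r+11=c.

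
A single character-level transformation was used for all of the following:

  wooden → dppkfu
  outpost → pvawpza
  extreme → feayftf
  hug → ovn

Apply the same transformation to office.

pmmjjf

Two shifts are in play — +1 for a/e/i/o/u, +7 for every other letter.
For office: o(vowel)+1=p, f(cons)+7=m, f(cons)+7=m, i(vowel)+1=j, c(cons)+7=j, e(vowel)+1=f.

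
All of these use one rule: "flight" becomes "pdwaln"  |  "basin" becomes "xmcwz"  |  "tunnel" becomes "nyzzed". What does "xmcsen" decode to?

Each letter's alphabet position (a=0..z=25) is mapped through 11·x+12 mod 26 — an affine cipher.
Undoing it on xmcsen: x(23)→19·(23−12)≡1=b; m(12)→19·(12−12)≡0=a; c(2)→19·(2−12)≡18=s; s(18)→19·(18−12)≡10=k; e(4)→19·(4−12)≡4=e; n(13)→19·(13−12)≡19=t (all mod 26).

basket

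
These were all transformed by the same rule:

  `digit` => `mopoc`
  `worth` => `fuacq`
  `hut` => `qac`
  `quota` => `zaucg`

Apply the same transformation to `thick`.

cqolt

The shift depends on letter class: consonant d→m is +9, but vowel i→o is +6. Vowels shift forward by 6 and consonants shift forward by 9.
On thick: t(cons)+9=c, h(cons)+9=q, i(vowel)+6=o, c(cons)+9=l, k(cons)+9=t.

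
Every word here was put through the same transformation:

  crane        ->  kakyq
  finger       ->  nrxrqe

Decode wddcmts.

outrage

In crane: c→k is +8, r→a is +9, a→k is +10, n→y is +11 — the shift increases by 1 each position. The shift increases by 1 at each position, starting from +8: 8, 9, 10, ….
Reversing it on wddcmts: w−8=o, d−9=u, d−10=t, c−11=r, m−12=a, t−13=g, s−14=e.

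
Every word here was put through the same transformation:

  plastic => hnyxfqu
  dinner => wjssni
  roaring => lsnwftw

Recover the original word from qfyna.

vital

The output letters match the input read backwards, each shifted +5: plastic reversed is citsalp. Read the word backwards and shift each letter +5.
Decoding qfyna: shift back: q−5=l, f−5=a, y−5=t, n−5=i, a−5=v → lativ; then reverse → vital.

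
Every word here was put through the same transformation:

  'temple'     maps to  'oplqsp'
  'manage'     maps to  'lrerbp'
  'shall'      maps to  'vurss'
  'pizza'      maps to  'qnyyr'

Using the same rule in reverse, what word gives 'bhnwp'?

guide

t(19)→o(14) and e(4)→p(15) fit y≡19x+17 (mod 26); the inverse of 19 mod 26 is 11. This is an affine cipher: with a=0,…,z=25, each position x becomes (19x+17) mod 26.
Reversing it on bhnwp: b(1)→11·(1−17)≡6=g; h(7)→11·(7−17)≡20=u; n(13)→11·(13−17)≡8=i; w(22)→11·(22−17)≡3=d; p(15)→11·(15−17)≡4=e (all mod 26).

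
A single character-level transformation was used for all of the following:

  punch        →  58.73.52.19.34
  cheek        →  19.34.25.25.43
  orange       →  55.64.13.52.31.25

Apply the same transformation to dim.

p(#16)→58 and u(#21)→73: differences scale by 3, so n = 3·pos + 10. The formula is n = 3×(alphabet index, a=1) + 10.
For dim: d=4→22, i=9→37, m=13→49.

22.37.49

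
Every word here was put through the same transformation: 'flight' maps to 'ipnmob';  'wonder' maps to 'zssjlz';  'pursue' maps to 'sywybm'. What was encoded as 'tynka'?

The shift increases by 1 at each position, starting from +3: 3, 4, 5, ….
Undoing it on tynka: t−3=q, y−4=u, n−5=i, k−6=e, a−7=t.

quiet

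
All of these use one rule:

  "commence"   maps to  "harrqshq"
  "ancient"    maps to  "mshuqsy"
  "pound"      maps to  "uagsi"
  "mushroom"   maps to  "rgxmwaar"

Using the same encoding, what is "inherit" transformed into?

The shift depends on letter class: consonant c→h is +5, but vowel o→a is +12. Two shifts are in play — +12 for a/e/i/o/u, +5 for every other letter.
On inherit: i(vowel)+12=u, n(cons)+5=s, h(cons)+5=m, e(vowel)+12=q, r(cons)+5=w, i(vowel)+12=u, t(cons)+5=y.

usmqwuy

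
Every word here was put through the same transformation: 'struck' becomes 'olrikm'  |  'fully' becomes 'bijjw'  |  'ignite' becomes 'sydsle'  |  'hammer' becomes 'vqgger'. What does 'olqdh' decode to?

s(18)→o(14) and t(19)→l(11) fit y≡23x+16 (mod 26); the inverse of 23 mod 26 is 17. Each letter's alphabet position (a=0..z=25) is mapped through 23·x+16 mod 26 — an affine cipher.
Reversing it on olqdh: o(14)→17·(14−16)≡18=s; l(11)→17·(11−16)≡19=t; q(16)→17·(16−16)≡0=a; d(3)→17·(3−16)≡13=n; h(7)→17·(7−16)≡3=d (all mod 26).

stand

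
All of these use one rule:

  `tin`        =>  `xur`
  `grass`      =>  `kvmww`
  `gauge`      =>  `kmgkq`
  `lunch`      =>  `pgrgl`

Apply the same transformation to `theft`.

The shift depends on letter class: consonant t→x is +4, but vowel i→u is +12. The rule splits by letter class: vowels +12, consonants +4.
On theft: t(cons)+4=x, h(cons)+4=l, e(vowel)+12=q, f(cons)+4=j, t(cons)+4=x.

xlqjx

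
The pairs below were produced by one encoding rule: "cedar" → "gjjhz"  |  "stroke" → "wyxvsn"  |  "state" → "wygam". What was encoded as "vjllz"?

In cedar: c→g is +4, e→j is +5, d→j is +6, a→h is +7 — the shift increases by 1 each position. Letter i (0-indexed) is shifted by i+4, so successive shifts are 4, 5, 6, ….
Reversing it on vjllz: v−4=r, j−5=e, l−6=f, l−7=e, z−8=r.

refer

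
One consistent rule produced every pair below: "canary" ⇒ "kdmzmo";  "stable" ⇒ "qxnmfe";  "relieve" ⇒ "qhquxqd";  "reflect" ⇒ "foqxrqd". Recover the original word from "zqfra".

often

Two steps: reverse the string, then apply a Caesar shift of +12.
Reversing it on zqfra: shift back: z−12=n, q−12=e, f−12=t, r−12=f, a−12=o → netfo; then reverse → often.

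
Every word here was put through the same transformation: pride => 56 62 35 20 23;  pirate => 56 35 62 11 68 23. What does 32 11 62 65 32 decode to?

harsh

p(#16)→56 and r(#18)→62: differences scale by 3, so n = 3·pos + 8. The formula is n = 3×(alphabet index, a=1) + 8.
Undoing it on 32 11 62 65 32: 32→(32−8)÷3=8=h, 11→(11−8)÷3=1=a, 62→(62−8)÷3=18=r, 65→(65−8)÷3=19=s, 32→(32−8)÷3=8=h.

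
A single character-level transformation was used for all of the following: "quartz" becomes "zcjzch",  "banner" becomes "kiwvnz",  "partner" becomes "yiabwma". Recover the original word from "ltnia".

Shifts by position in quartz: pos 0: q→z (+9), pos 1: u→c (+8), pos 2: a→j (+9), pos 3: r→z (+8) — repeating every 2. A repeating key of period 2 is used — shifts +9, +8 over and over.
Undoing it on ltnia: l−9=c, t−8=l, n−9=e, i−8=a, a−9=r.

clear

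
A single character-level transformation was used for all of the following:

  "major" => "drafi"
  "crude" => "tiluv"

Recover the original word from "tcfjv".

Compare letters: m→d is +17, a→r is +17, j→a is +17 — a constant shift. It's a constant shift of +17 (ROT17).
Undoing it on tcfjv: t−17=c, c−17=l, f−17=o, j−17=s, v−17=e.

close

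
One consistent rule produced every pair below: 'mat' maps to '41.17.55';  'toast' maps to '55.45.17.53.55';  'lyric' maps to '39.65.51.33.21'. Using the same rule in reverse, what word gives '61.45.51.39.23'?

m(#13)→41 and a(#1)→17: differences scale by 2, so n = 2·pos + 15. The formula is n = 2×(alphabet index, a=1) + 15.
Undoing it on 61.45.51.39.23: 61→(61−15)÷2=23=w, 45→(45−15)÷2=15=o, 51→(51−15)÷2=18=r, 39→(39−15)÷2=12=l, 23→(23−15)÷2=4=d.

world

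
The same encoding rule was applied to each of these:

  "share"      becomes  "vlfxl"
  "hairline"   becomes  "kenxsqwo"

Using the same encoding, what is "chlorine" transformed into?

In share: s→v is +3, h→l is +4, a→f is +5, r→x is +6 — the shift increases by 1 each position. Each letter shifts forward by (position + 3), i.e. 3, 4, 5, … — the shift grows by one for each successive letter.
Applying it to chlorine: c+3=f, h+4=l, l+5=q, o+6=u, r+7=y, i+8=q, n+9=w, e+10=o.

flquyqwo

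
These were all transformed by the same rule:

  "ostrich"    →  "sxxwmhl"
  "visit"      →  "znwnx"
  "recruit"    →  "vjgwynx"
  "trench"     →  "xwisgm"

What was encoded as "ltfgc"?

Shifts by position in ostrich: pos 0: o→s (+4), pos 1: s→x (+5), pos 2: t→x (+4), pos 3: r→w (+5) — repeating every 2. A repeating key of period 2 is used — shifts +4, +5 over and over.
Undoing it on ltfgc: l−4=h, t−5=o, f−4=b, g−5=b, c−4=y.

hobby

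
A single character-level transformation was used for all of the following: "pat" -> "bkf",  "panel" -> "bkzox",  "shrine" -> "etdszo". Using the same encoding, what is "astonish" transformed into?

kefyzset

Two shifts are in play — +10 for a/e/i/o/u, +12 for every other letter.
On astonish: a(vowel)+10=k, s(cons)+12=e, t(cons)+12=f, o(vowel)+10=y, n(cons)+12=z, i(vowel)+10=s, s(cons)+12=e, h(cons)+12=t.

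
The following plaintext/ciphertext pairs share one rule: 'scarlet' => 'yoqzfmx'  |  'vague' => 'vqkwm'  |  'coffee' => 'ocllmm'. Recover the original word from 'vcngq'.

This is an affine cipher: with a=0,…,z=25, each position x becomes (25x+16) mod 26.
Undoing it on vcngq: v(21)→25·(21−16)≡21=v; c(2)→25·(2−16)≡14=o; n(13)→25·(13−16)≡3=d; g(6)→25·(6−16)≡10=k; q(16)→25·(16−16)≡0=a (all mod 26).

vodka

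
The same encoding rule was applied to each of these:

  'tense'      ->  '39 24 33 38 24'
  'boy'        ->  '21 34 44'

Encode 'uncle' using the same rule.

Letters become their 1-based position plus 19 (so a→20, b→21, …).
For uncle: u=21→40, n=14→33, c=3→22, l=12→31, e=5→24.

40 33 22 31 24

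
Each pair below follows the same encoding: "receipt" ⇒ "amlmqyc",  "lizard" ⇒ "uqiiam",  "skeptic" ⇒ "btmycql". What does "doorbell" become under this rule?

mwwakmuu

The shift depends on letter class: consonant r→a is +9, but vowel e→m is +8. Two shifts are in play — +8 for a/e/i/o/u, +9 for every other letter.
Applying it to doorbell: d(cons)+9=m, o(vowel)+8=w, o(vowel)+8=w, r(cons)+9=a, b(cons)+9=k, e(vowel)+8=m, l(cons)+9=u, l(cons)+9=u.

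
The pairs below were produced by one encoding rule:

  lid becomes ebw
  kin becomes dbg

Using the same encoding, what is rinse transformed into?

kbglx

Compare letters: l→e is +19, i→b is +19, d→w is +19 — a constant shift. It's a constant shift of +19 (ROT19).
Applying it to rinse: r+19=k, i+19=b, n+19=g, s+19=l, e+19=x.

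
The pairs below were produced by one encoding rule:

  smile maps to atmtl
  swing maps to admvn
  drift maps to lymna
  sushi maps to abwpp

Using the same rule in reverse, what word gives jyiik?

It's a Vigenère-style cipher with numeric key [8,7,4]: position i shifts by key[i mod 3].
Decoding jyiik: j−8=b, y−7=r, i−4=e, i−8=a, k−7=d.

bread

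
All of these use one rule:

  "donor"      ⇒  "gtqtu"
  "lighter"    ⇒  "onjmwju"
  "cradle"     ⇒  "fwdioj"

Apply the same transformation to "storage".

vyrwdlh

Shifts by position in donor: pos 0: d→g (+3), pos 1: o→t (+5), pos 2: n→q (+3), pos 3: o→t (+5) — repeating every 2. The shifts repeat in a cycle of length 2: positions 0,1,… shift by +3, +5, then the pattern repeats.
Applying it to storage: s+3=v, t+5=y, o+3=r, r+5=w, a+3=d, g+5=l, e+3=h.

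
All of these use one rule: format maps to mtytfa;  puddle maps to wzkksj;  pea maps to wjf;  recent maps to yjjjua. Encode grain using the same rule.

nyfnu

Vowels shift forward by 5 and consonants shift forward by 7.
Applying it to grain: g(cons)+7=n, r(cons)+7=y, a(vowel)+5=f, i(vowel)+5=n, n(cons)+7=u.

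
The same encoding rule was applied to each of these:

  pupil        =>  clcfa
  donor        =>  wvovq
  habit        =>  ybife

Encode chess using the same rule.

p(15)→c(2) and u(20)→l(11) fit y≡7x+1 (mod 26); the inverse of 7 mod 26 is 15. Each letter's alphabet position (a=0..z=25) is mapped through 7·x+1 mod 26 — an affine cipher.
For chess: c(2)→7·2+1≡15=p; h(7)→7·7+1≡24=y; e(4)→7·4+1≡3=d; s(18)→7·18+1≡23=x; s(18)→7·18+1≡23=x (all mod 26).

pydxx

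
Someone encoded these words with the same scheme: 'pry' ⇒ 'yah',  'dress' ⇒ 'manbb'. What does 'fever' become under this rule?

onena

Each letter is shifted forward by 9 in the alphabet (a Caesar shift of +9).
For fever: f+9=o, e+9=n, v+9=e, e+9=n, r+9=a.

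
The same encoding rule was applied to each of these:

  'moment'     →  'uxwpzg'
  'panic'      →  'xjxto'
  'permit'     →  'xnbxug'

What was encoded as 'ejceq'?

waste

In moment: m→u is +8, o→x is +9, m→w is +10, e→p is +11 — the shift increases by 1 each position. The shift increases by 1 at each position, starting from +8: 8, 9, 10, ….
Decoding ejceq: e−8=w, j−9=a, c−10=s, e−11=t, q−12=e.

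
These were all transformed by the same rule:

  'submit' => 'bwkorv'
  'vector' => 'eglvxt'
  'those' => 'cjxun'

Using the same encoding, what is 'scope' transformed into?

Shifts by position in submit: pos 0: s→b (+9), pos 1: u→w (+2), pos 2: b→k (+9), pos 3: m→o (+2) — repeating every 2. It's a Vigenère-style cipher with numeric key [9,2]: position i shifts by key[i mod 2].
On scope: s+9=b, c+2=e, o+9=x, p+2=r, e+9=n.

bexrn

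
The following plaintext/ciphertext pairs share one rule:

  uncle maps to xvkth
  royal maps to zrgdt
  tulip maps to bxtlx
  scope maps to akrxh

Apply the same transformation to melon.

The shift depends on letter class: consonant n→v is +8, but vowel u→x is +3. Two shifts are in play — +3 for a/e/i/o/u, +8 for every other letter.
On melon: m(cons)+8=u, e(vowel)+3=h, l(cons)+8=t, o(vowel)+3=r, n(cons)+8=v.

uhtrv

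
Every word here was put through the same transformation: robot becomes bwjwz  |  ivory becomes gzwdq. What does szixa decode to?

spark

The word is reversed, then every letter is shifted forward by 8.
Reversing it on szixa: shift back: s−8=k, z−8=r, i−8=a, x−8=p, a−8=s → kraps; then reverse → spark.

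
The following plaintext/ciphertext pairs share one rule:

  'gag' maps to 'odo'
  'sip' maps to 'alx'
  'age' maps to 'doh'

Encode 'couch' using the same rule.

The shift depends on letter class: consonant g→o is +8, but vowel a→d is +3. Vowels shift forward by 3 and consonants shift forward by 8.
On couch: c(cons)+8=k, o(vowel)+3=r, u(vowel)+3=x, c(cons)+8=k, h(cons)+8=p.

krxkp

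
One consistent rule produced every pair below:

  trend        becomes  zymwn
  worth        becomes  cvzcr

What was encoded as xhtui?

rally

In trend: t→z is +6, r→y is +7, e→m is +8, n→w is +9 — the shift increases by 1 each position. Letter i (0-indexed) is shifted by i+6, so successive shifts are 6, 7, 8, ….
Decoding xhtui: x−6=r, h−7=a, t−8=l, u−9=l, i−10=y.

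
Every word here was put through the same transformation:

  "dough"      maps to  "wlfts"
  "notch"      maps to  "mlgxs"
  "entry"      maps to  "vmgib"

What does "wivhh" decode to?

dress

This is the alphabet-reversal cipher (Atbash): a becomes z, b becomes y, etc.
Reversing it on wivhh: w↔d, i↔r, v↔e, h↔s, h↔s.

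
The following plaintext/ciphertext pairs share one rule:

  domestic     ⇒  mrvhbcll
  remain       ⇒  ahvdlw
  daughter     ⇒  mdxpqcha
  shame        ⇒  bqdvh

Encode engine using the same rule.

The shift depends on letter class: consonant d→m is +9, but vowel o→r is +3. Two shifts are in play — +3 for a/e/i/o/u, +9 for every other letter.
For engine: e(vowel)+3=h, n(cons)+9=w, g(cons)+9=p, i(vowel)+3=l, n(cons)+9=w, e(vowel)+3=h.

hwplwh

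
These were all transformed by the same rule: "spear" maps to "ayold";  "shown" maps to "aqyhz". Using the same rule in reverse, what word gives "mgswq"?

exile

Letter i (0-indexed) is shifted by i+8, so successive shifts are 8, 9, 10, ….
Decoding mgswq: m−8=e, g−9=x, s−10=i, w−11=l, q−12=e.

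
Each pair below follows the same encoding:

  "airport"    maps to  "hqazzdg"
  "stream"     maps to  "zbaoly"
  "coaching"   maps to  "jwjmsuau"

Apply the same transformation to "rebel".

ymkow

In airport: a→h is +7, i→q is +8, r→a is +9, p→z is +10 — the shift increases by 1 each position. Letter i (0-indexed) is shifted by i+7, so successive shifts are 7, 8, 9, ….
For rebel: r+7=y, e+8=m, b+9=k, e+10=o, l+11=w.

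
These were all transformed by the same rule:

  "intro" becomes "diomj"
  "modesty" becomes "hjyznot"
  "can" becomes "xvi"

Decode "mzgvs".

Compare letters: i→d is +21, n→i is +21, t→o is +21 — a constant shift. It's a constant shift of +21 (ROT21).
Undoing it on mzgvs: m−21=r, z−21=e, g−21=l, v−21=a, s−21=x.

relax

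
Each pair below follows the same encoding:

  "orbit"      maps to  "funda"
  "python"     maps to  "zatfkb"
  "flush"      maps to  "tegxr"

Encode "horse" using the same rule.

Read the word backwards and shift each letter +12.
Applying it to horse: reverse → esroh; then shift: e+12=q, s+12=e, r+12=d, o+12=a, h+12=t.

qedat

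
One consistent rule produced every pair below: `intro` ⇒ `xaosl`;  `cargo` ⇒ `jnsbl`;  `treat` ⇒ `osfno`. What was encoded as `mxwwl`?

hippo

Each letter's alphabet position (a=0..z=25) is mapped through 11·x+13 mod 26 — an affine cipher.
Reversing it on mxwwl: m(12)→19·(12−13)≡7=h; x(23)→19·(23−13)≡8=i; w(22)→19·(22−13)≡15=p; w(22)→19·(22−13)≡15=p; l(11)→19·(11−13)≡14=o (all mod 26).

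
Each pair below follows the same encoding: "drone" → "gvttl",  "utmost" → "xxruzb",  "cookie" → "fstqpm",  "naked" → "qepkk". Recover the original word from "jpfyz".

In drone: d→g is +3, r→v is +4, o→t is +5, n→t is +6 — the shift increases by 1 each position. Each letter shifts forward by (position + 3), i.e. 3, 4, 5, … — the shift grows by one for each successive letter.
Reversing it on jpfyz: j−3=g, p−4=l, f−5=a, y−6=s, z−7=s.

glass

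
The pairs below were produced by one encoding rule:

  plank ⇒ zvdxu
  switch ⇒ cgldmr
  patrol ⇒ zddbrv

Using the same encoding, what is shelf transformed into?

The rule splits by letter class: vowels +3, consonants +10.
On shelf: s(cons)+10=c, h(cons)+10=r, e(vowel)+3=h, l(cons)+10=v, f(cons)+10=p.

crhvp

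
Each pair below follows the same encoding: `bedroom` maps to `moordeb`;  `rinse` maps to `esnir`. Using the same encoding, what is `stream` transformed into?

The output letters match the input read backwards: bedroom reversed is moordeb. The word is simply reversed.
For stream: reverse → maerts.

maerts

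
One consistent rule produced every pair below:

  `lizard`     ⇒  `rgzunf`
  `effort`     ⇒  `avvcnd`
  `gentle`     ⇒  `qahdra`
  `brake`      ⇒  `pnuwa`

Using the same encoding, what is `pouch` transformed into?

xcykl

l(11)→r(17) and i(8)→g(6) fit y≡21x+20 (mod 26); the inverse of 21 mod 26 is 5. This is an affine cipher: with a=0,…,z=25, each position x becomes (21x+20) mod 26.
On pouch: p(15)→21·15+20≡23=x; o(14)→21·14+20≡2=c; u(20)→21·20+20≡24=y; c(2)→21·2+20≡10=k; h(7)→21·7+20≡11=l (all mod 26).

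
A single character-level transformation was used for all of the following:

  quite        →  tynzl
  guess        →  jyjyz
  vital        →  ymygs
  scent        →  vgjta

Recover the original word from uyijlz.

rudder

In quite: q→t is +3, u→y is +4, i→n is +5, t→z is +6 — the shift increases by 1 each position. Letter i (0-indexed) is shifted by i+3, so successive shifts are 3, 4, 5, ….
Reversing it on uyijlz: u−3=r, y−4=u, i−5=d, j−6=d, l−7=e, z−8=r.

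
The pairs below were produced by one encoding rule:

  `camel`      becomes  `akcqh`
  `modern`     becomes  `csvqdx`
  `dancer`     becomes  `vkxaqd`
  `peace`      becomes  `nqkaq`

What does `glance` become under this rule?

c(2)→a(0) and a(0)→k(10) fit y≡21x+10 (mod 26); the inverse of 21 mod 26 is 5. This is an affine cipher: with a=0,…,z=25, each position x becomes (21x+10) mod 26.
On glance: g(6)→21·6+10≡6=g; l(11)→21·11+10≡7=h; a(0)→21·0+10≡10=k; n(13)→21·13+10≡23=x; c(2)→21·2+10≡0=a; e(4)→21·4+10≡16=q (all mod 26).

ghkxaq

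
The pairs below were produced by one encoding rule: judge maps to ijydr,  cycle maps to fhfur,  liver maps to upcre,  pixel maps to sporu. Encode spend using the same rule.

Treating letters as 0–25, the rule is x ↦ 19x + 19 (mod 26).
On spend: s(18)→19·18+19≡23=x; p(15)→19·15+19≡18=s; e(4)→19·4+19≡17=r; n(13)→19·13+19≡6=g; d(3)→19·3+19≡24=y (all mod 26).

xsrgy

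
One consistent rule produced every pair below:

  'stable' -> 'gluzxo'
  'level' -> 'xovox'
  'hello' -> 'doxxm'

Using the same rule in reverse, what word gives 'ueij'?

acid

s(18)→g(6) and t(19)→l(11) fit y≡5x+20 (mod 26); the inverse of 5 mod 26 is 21. Treating letters as 0–25, the rule is x ↦ 5x + 20 (mod 26).
Decoding ueij: u(20)→21·(20−20)≡0=a; e(4)→21·(4−20)≡2=c; i(8)→21·(8−20)≡8=i; j(9)→21·(9−20)≡3=d (all mod 26).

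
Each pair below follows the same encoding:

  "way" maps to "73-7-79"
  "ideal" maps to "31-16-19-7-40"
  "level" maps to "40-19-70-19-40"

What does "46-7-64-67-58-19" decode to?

w(#23)→73 and a(#1)→7: differences scale by 3, so n = 3·pos + 4. The formula is n = 3×(alphabet index, a=1) + 4.
Undoing it on 46-7-64-67-58-19: 46→(46−4)÷3=14=n, 7→(7−4)÷3=1=a, 64→(64−4)÷3=20=t, 67→(67−4)÷3=21=u, 58→(58−4)÷3=18=r, 19→(19−4)÷3=5=e.

nature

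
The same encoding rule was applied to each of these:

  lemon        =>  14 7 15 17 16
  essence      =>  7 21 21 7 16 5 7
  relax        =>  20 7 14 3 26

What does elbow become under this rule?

l is letter #12 and maps to 14: an offset of 2. Letters become their 1-based position plus 2 (so a→3, b→4, …).
For elbow: e=5→7, l=12→14, b=2→4, o=15→17, w=23→25.

7 14 4 17 25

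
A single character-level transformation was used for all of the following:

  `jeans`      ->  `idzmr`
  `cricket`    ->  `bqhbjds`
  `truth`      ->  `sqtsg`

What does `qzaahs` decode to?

Compare letters: j→i is +25, e→d is +25, a→z is +25 — a constant shift. It's a constant shift of +25 (ROT25).
Undoing it on qzaahs: q−25=r, z−25=a, a−25=b, a−25=b, h−25=i, s−25=t.

rabbit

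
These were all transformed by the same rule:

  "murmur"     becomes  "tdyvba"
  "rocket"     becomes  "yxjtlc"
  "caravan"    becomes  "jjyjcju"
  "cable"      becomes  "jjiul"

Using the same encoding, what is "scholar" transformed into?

It's a Vigenère-style cipher with numeric key [7,9]: position i shifts by key[i mod 2].
Applying it to scholar: s+7=z, c+9=l, h+7=o, o+9=x, l+7=s, a+9=j, r+7=y.

zloxsjy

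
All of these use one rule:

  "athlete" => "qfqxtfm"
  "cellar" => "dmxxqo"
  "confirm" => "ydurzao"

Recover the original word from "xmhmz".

Two steps: reverse the string, then apply a Caesar shift of +12.
Undoing it on xmhmz: shift back: x−12=l, m−12=a, h−12=v, m−12=a, z−12=n → lavan; then reverse → naval.

naval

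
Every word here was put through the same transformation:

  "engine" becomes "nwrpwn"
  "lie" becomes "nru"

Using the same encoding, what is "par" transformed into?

ajy

The word is reversed, then every letter is shifted forward by 9.
On par: reverse → rap; then shift: r+9=a, a+9=j, p+9=y.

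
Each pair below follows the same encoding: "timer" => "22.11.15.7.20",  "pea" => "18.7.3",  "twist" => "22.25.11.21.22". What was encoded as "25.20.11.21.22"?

Each letter is replaced by its alphabet position (a=1..z=26) + 2.
Reversing it on 25.20.11.21.22: 25→(25−2)÷1=23=w, 20→(20−2)÷1=18=r, 11→(11−2)÷1=9=i, 21→(21−2)÷1=19=s, 22→(22−2)÷1=20=t.

wrist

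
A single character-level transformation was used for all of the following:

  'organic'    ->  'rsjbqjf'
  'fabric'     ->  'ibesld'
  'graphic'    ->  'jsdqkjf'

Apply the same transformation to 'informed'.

Shifts by position in organic: pos 0: o→r (+3), pos 1: r→s (+1), pos 2: g→j (+3), pos 3: a→b (+1) — repeating every 2. The shifts repeat in a cycle of length 2: positions 0,1,… shift by +3, +1, then the pattern repeats.
Applying it to informed: i+3=l, n+1=o, f+3=i, o+1=p, r+3=u, m+1=n, e+3=h, d+1=e.

loipunhe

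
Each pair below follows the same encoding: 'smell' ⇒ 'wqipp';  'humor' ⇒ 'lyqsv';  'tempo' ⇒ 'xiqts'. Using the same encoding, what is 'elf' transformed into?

ipj

Compare letters: s→w is +4, m→q is +4, e→i is +4 — a constant shift. It's a constant shift of +4 (ROT4).
On elf: e+4=i, l+4=p, f+4=j.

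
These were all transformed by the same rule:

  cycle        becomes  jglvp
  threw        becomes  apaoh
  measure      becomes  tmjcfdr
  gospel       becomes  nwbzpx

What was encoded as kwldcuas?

In cycle: c→j is +7, y→g is +8, c→l is +9, l→v is +10 — the shift increases by 1 each position. Letter i (0-indexed) is shifted by i+7, so successive shifts are 7, 8, 9, ….
Undoing it on kwldcuas: k−7=d, w−8=o, l−9=c, d−10=t, c−11=r, u−12=i, a−13=n, s−14=e.

doctrine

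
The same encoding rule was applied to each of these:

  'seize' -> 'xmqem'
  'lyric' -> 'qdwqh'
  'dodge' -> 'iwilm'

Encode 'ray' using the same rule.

The shift depends on letter class: consonant s→x is +5, but vowel e→m is +8. Two shifts are in play — +8 for a/e/i/o/u, +5 for every other letter.
On ray: r(cons)+5=w, a(vowel)+8=i, y(cons)+5=d.

wid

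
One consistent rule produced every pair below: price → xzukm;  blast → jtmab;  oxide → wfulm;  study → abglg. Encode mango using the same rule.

Shifts by position in price: pos 0: p→x (+8), pos 1: r→z (+8), pos 2: i→u (+12), pos 3: c→k (+8), pos 4: e→m (+8) — repeating every 3. A repeating key of period 3 is used — shifts +8, +8, +12 over and over.
For mango: m+8=u, a+8=i, n+12=z, g+8=o, o+8=w.

uizow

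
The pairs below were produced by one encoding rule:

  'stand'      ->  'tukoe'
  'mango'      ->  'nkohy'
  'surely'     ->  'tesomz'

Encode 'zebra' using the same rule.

aocsk

The shift depends on letter class: consonant s→t is +1, but vowel a→k is +10. Two shifts are in play — +10 for a/e/i/o/u, +1 for every other letter.
Applying it to zebra: z(cons)+1=a, e(vowel)+10=o, b(cons)+1=c, r(cons)+1=s, a(vowel)+10=k.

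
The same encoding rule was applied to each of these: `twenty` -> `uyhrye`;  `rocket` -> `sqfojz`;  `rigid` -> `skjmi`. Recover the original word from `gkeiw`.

In twenty: t→u is +1, w→y is +2, e→h is +3, n→r is +4 — the shift increases by 1 each position. Letter i (0-indexed) is shifted by i+1, so successive shifts are 1, 2, 3, ….
Reversing it on gkeiw: g−1=f, k−2=i, e−3=b, i−4=e, w−5=r.

fiber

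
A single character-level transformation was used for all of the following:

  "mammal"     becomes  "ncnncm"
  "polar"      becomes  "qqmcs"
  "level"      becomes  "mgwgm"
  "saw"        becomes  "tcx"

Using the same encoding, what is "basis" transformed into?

cctkt

The shift depends on letter class: consonant m→n is +1, but vowel a→c is +2. Two shifts are in play — +2 for a/e/i/o/u, +1 for every other letter.
For basis: b(cons)+1=c, a(vowel)+2=c, s(cons)+1=t, i(vowel)+2=k, s(cons)+1=t.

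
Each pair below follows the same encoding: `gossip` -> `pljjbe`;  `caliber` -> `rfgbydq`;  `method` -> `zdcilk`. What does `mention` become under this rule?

g(6)→p(15) and o(14)→l(11) fit y≡19x+5 (mod 26); the inverse of 19 mod 26 is 11. Treating letters as 0–25, the rule is x ↦ 19x + 5 (mod 26).
On mention: m(12)→19·12+5≡25=z; e(4)→19·4+5≡3=d; n(13)→19·13+5≡18=s; t(19)→19·19+5≡2=c; i(8)→19·8+5≡1=b; o(14)→19·14+5≡11=l; n(13)→19·13+5≡18=s (all mod 26).

zdscbls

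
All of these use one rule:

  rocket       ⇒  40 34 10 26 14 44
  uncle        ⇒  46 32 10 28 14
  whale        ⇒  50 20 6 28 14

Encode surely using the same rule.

42 46 40 14 28 54

r(#18)→40 and o(#15)→34: differences scale by 2, so n = 2·pos + 4. The formula is n = 2×(alphabet index, a=1) + 4.
Applying it to surely: s=19→42, u=21→46, r=18→40, e=5→14, l=12→28, y=25→54.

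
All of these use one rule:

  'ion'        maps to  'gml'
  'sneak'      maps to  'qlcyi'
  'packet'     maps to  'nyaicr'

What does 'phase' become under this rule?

Compare letters: i→g is +24, o→m is +24, n→l is +24 — a constant shift. This is a Caesar cipher with shift 24.
On phase: p+24=n, h+24=f, a+24=y, s+24=q, e+24=c.

nfyqc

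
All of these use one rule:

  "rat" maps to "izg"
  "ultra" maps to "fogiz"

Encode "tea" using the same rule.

Each pair mirrors across the alphabet (r↔i, a↔z, t↔g): positions sum to 25. This is the alphabet-reversal cipher (Atbash): a becomes z, b becomes y, etc.
On tea: t↔g, e↔v, a↔z.

gvz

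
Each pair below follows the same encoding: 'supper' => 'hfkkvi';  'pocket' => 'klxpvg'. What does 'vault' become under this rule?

Each letter is replaced by its mirror in the alphabet: a↔z, b↔y, c↔x, and so on (the Atbash cipher).
Applying it to vault: v↔e, a↔z, u↔f, l↔o, t↔g.

ezfog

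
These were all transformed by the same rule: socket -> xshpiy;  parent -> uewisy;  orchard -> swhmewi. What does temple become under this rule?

The shift depends on letter class: consonant s→x is +5, but vowel o→s is +4. The rule splits by letter class: vowels +4, consonants +5.
On temple: t(cons)+5=y, e(vowel)+4=i, m(cons)+5=r, p(cons)+5=u, l(cons)+5=q, e(vowel)+4=i.

yiruqi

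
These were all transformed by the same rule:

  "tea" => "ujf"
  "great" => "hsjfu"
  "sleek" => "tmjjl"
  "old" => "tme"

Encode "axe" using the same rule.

fyj

The shift depends on letter class: consonant t→u is +1, but vowel e→j is +5. The rule splits by letter class: vowels +5, consonants +1.
For axe: a(vowel)+5=f, x(cons)+1=y, e(vowel)+5=j.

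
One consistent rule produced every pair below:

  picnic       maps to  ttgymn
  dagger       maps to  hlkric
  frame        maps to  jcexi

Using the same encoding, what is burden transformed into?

ffvoiy

Shifts by position in picnic: pos 0: p→t (+4), pos 1: i→t (+11), pos 2: c→g (+4), pos 3: n→y (+11) — repeating every 2. A repeating key of period 2 is used — shifts +4, +11 over and over.
Applying it to burden: b+4=f, u+11=f, r+4=v, d+11=o, e+4=i, n+11=y.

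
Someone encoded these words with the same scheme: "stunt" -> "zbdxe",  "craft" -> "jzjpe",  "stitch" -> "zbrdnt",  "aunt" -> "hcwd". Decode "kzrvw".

Each letter shifts forward by (position + 7), i.e. 7, 8, 9, … — the shift grows by one for each successive letter.
Reversing it on kzrvw: k−7=d, z−8=r, r−9=i, v−10=l, w−11=l.

drill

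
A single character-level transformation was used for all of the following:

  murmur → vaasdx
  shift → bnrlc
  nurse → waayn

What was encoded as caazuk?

turtle

It's a Vigenère-style cipher with numeric key [9,6]: position i shifts by key[i mod 2].
Reversing it on caazuk: c−9=t, a−6=u, a−9=r, z−6=t, u−9=l, k−6=e.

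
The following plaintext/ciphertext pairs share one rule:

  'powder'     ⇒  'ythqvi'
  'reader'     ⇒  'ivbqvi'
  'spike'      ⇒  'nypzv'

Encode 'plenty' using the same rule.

yevosr

p(15)→y(24) and o(14)→t(19) fit y≡5x+1 (mod 26); the inverse of 5 mod 26 is 21. Each letter's alphabet position (a=0..z=25) is mapped through 5·x+1 mod 26 — an affine cipher.
For plenty: p(15)→5·15+1≡24=y; l(11)→5·11+1≡4=e; e(4)→5·4+1≡21=v; n(13)→5·13+1≡14=o; t(19)→5·19+1≡18=s; y(24)→5·24+1≡17=r (all mod 26).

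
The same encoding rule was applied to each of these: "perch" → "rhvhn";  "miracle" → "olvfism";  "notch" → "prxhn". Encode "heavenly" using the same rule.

In perch: p→r is +2, e→h is +3, r→v is +4, c→h is +5 — the shift increases by 1 each position. Each letter shifts forward by (position + 2), i.e. 2, 3, 4, … — the shift grows by one for each successive letter.
On heavenly: h+2=j, e+3=h, a+4=e, v+5=a, e+6=k, n+7=u, l+8=t, y+9=h.

jheakuth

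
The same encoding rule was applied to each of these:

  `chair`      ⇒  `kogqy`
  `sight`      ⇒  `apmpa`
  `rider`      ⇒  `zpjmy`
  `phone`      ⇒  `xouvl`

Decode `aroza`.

skirt

Shifts by position in chair: pos 0: c→k (+8), pos 1: h→o (+7), pos 2: a→g (+6), pos 3: i→q (+8), pos 4: r→y (+7) — repeating every 3. The shifts repeat in a cycle of length 3: positions 0,1,… shift by +8, +7, +6, then the pattern repeats.
Undoing it on aroza: a−8=s, r−7=k, o−6=i, z−8=r, a−7=t.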